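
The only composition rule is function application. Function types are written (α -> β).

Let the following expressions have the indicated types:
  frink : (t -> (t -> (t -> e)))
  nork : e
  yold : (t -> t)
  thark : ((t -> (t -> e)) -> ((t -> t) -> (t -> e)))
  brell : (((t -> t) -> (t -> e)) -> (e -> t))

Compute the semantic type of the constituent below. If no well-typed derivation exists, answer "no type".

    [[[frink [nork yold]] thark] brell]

[nork yold]: e and (t -> t) cannot combine by function application — type clash.

no type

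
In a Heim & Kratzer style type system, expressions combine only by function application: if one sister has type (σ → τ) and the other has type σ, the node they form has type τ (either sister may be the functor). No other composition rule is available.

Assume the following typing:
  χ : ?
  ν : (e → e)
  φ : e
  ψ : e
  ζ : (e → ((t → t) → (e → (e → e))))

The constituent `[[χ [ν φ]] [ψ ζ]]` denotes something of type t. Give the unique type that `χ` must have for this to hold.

[[χ [ν φ]] [ψ ζ]] is required to be t. [ψ ζ] : ((t → t) → (e → (e → e))) cannot yield t as functor, so [χ [ν φ]] : (((t → t) → (e → (e → e))) → t).
[χ [ν φ]] is required to be (((t → t) → (e → (e → e))) → t). [ν φ] : e cannot yield (((t → t) → (e → (e → e))) → t) as functor, so χ : (e → (((t → t) → (e → (e → e))) → t)).

(e → (((t → t) → (e → (e → e))) → t))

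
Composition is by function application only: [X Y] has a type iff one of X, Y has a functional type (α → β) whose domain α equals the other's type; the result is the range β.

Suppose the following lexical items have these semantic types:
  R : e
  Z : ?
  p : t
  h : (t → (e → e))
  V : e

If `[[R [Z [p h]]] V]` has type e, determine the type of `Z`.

[[R [Z [p h]]] V] must have type e. The sister V has type e; that is not a function onto e, so [R [Z [p h]]] must be the functor, of type (e → e).
[R [Z [p h]]] must have type (e → e). The sister R has type e; that is not a function onto (e → e), so [Z [p h]] must be the functor, of type (e → (e → e)).
[Z [p h]] must have type (e → (e → e)). The sister [p h] has type (e → e); that is not a function onto (e → (e → e)), so Z must be the functor, of type ((e → e) → (e → (e → e))).

((e → e) → (e → (e → e)))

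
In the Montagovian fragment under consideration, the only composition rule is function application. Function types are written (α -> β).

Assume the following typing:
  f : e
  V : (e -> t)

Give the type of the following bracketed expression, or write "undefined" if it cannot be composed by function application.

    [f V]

[f V]: functor V : (e -> t), argument f : e; result t.

t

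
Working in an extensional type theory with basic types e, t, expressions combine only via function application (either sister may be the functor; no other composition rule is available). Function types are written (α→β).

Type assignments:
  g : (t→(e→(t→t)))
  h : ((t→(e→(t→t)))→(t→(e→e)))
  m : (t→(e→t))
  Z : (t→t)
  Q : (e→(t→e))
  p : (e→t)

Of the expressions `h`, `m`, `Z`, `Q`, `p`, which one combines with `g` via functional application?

h

h — combines: h : ((t→(e→(t→t)))→(t→(e→e))) takes g : (t→(e→(t→t))) as argument, giving (t→(e→e)).
m : (t→(e→t)) — neither side's domain matches the other.
Z : (t→t) — neither side's domain matches the other.
Q : (e→(t→e)) — neither side's domain matches the other.
p : (e→t) — neither side's domain matches the other.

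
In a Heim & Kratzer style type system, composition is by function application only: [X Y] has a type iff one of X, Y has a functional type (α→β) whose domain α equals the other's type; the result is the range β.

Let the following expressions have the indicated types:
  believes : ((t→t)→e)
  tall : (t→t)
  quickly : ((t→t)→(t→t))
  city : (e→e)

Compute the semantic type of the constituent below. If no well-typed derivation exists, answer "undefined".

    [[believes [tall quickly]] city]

[tall quickly]: ((t→t)→(t→t)) applied to (t→t) yields (t→t).
[believes [tall quickly]]: ((t→t)→e) applied to (t→t) yields e.
[[believes [tall quickly]] city]: (e→e) applied to e yields e.

e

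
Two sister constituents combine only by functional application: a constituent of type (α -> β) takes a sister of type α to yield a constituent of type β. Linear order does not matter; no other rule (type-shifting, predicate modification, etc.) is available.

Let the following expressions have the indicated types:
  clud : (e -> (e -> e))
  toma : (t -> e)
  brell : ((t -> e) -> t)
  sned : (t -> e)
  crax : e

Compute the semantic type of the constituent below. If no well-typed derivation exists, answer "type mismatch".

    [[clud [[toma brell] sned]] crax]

[toma brell]: ((t -> e) -> t) applied to (t -> e) yields t.
[[toma brell] sned]: (t -> e) applied to t yields e.
[clud [[toma brell] sned]]: (e -> (e -> e)) applied to e yields (e -> e).
[[clud [[toma brell] sned]] crax]: (e -> e) applied to e yields e.

e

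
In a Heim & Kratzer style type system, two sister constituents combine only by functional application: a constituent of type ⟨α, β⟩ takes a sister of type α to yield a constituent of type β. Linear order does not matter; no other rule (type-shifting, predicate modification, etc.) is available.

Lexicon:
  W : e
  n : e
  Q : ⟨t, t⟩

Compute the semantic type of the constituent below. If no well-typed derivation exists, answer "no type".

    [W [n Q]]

At [n Q]: neither e nor ⟨t, t⟩ can take the other as argument; the node is ill-typed.

no type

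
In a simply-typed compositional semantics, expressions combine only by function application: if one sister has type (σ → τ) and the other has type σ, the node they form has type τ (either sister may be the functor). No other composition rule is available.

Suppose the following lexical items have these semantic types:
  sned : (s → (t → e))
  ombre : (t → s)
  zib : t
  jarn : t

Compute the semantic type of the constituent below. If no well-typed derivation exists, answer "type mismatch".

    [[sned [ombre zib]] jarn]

e

[ombre zib] — ombre of type (t → s) combines with zib of type t: type s.
[sned [ombre zib]] — sned of type (s → (t → e)) combines with [ombre zib] of type s: type (t → e).
[[sned [ombre zib]] jarn] — [sned [ombre zib]] of type (t → e) combines with jarn of type t: type e.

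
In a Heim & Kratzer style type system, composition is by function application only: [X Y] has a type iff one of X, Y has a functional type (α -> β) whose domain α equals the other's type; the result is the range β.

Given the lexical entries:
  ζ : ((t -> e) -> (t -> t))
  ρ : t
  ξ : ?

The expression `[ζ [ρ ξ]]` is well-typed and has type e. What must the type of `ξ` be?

[ζ [ρ ξ]] must have type e. The sister ζ has type ((t -> e) -> (t -> t)); that is not a function onto e, so [ρ ξ] must be the functor, of type (((t -> e) -> (t -> t)) -> e).
[ρ ξ] must have type (((t -> e) -> (t -> t)) -> e). The sister ρ has type t; that is not a function onto (((t -> e) -> (t -> t)) -> e), so ξ must be the functor, of type (t -> (((t -> e) -> (t -> t)) -> e)).

(t -> (((t -> e) -> (t -> t)) -> e))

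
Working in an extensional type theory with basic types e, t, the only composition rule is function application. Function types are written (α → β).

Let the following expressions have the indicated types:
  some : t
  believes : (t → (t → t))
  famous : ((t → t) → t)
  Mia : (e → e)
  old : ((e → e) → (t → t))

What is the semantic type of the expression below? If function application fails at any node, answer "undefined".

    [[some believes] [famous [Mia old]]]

t

At [some believes], believes : (t → (t → t)) takes some : t, giving (t → t).
At [Mia old], old : ((e → e) → (t → t)) takes Mia : (e → e), giving (t → t).
At [famous [Mia old]], famous : ((t → t) → t) takes [Mia old] : (t → t), giving t.
At [[some believes] [famous [Mia old]]], [some believes] : (t → t) takes [famous [Mia old]] : t, giving t.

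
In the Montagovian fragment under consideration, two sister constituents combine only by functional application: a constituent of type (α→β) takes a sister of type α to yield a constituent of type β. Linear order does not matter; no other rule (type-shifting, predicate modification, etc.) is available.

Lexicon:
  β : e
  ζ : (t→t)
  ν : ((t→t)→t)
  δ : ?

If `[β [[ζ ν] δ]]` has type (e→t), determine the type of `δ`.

(t→(e→(e→t)))

For [β [[ζ ν] δ]] to have type (e→t) with β of type e, [[ζ ν] δ] must be the function: [[ζ ν] δ] : (e→(e→t)).
For [[ζ ν] δ] to have type (e→(e→t)) with [ζ ν] of type t, δ must be the function: δ : (t→(e→(e→t))).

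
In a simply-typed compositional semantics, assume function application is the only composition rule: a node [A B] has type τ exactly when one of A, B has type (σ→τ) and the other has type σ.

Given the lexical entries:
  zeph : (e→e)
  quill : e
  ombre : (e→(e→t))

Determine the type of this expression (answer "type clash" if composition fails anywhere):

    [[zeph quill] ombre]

At [zeph quill], zeph : (e→e) takes quill : e, giving e.
At [[zeph quill] ombre], ombre : (e→(e→t)) takes [zeph quill] : e, giving (e→t).

(e→t)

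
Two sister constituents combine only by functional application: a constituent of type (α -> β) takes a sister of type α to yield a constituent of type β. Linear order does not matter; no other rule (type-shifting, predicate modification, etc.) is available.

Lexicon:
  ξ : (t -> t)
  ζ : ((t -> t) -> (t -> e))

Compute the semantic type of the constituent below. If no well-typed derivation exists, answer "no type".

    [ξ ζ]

[ξ ζ]: functor ζ : ((t -> t) -> (t -> e)), argument ξ : (t -> t); result (t -> e).

(t -> e)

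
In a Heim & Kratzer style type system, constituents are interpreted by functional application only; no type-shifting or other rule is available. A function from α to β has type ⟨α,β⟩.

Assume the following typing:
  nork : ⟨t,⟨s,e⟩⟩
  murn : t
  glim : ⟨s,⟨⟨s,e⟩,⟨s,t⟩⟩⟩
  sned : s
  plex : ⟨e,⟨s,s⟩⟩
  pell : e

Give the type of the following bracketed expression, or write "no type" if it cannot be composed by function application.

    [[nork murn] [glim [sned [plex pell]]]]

[nork murn] — nork of type ⟨t,⟨s,e⟩⟩ combines with murn of type t: type ⟨s,e⟩.
[plex pell] — plex of type ⟨e,⟨s,s⟩⟩ combines with pell of type e: type ⟨s,s⟩.
[sned [plex pell]] — [plex pell] of type ⟨s,s⟩ combines with sned of type s: type s.
[glim [sned [plex pell]]] — glim of type ⟨s,⟨⟨s,e⟩,⟨s,t⟩⟩⟩ combines with [sned [plex pell]] of type s: type ⟨⟨s,e⟩,⟨s,t⟩⟩.
[[nork murn] [glim [sned [plex pell]]]] — [glim [sned [plex pell]]] of type ⟨⟨s,e⟩,⟨s,t⟩⟩ combines with [nork murn] of type ⟨s,e⟩: type ⟨s,t⟩.

⟨s,t⟩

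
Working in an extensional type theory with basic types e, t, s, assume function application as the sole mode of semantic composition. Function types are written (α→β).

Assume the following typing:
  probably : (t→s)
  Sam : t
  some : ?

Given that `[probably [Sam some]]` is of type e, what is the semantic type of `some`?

[probably [Sam some]] is required to be e. probably : (t→s) cannot yield e as functor, so [Sam some] : ((t→s)→e).
[Sam some] is required to be ((t→s)→e). Sam : t cannot yield ((t→s)→e) as functor, so some : (t→((t→s)→e)).

(t→((t→s)→e))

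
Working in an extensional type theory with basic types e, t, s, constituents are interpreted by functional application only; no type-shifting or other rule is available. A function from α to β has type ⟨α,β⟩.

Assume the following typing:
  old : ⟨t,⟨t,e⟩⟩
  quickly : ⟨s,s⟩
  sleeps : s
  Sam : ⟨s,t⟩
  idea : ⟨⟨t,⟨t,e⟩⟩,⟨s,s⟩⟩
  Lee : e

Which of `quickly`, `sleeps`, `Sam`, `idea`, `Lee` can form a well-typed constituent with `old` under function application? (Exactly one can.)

quickly : ⟨s,s⟩ — does not combine with old.
sleeps : s — does not combine with old.
Sam : ⟨s,t⟩ — does not combine with old.
idea — combines: idea : ⟨⟨t,⟨t,e⟩⟩,⟨s,s⟩⟩ takes old : ⟨t,⟨t,e⟩⟩ as argument, giving ⟨s,s⟩.
Lee : e — does not combine with old.

idea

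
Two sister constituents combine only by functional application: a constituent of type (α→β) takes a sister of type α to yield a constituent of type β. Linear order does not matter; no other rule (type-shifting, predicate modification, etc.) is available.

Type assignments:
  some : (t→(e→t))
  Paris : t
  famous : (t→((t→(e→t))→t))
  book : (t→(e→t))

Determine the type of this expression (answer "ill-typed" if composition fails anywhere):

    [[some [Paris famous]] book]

[Paris famous]: (t→((t→(e→t))→t)) applied to t yields ((t→(e→t))→t).
[some [Paris famous]]: ((t→(e→t))→t) applied to (t→(e→t)) yields t.
[[some [Paris famous]] book]: (t→(e→t)) applied to t yields (e→t).

(e→t)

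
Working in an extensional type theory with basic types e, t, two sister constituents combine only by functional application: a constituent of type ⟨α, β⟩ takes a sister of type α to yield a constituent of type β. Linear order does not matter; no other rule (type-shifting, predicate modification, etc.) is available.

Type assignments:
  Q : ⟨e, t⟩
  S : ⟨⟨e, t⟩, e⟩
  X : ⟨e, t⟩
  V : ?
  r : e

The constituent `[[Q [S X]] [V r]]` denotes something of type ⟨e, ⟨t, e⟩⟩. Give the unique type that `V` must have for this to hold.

[[Q [S X]] [V r]] is required to be ⟨e, ⟨t, e⟩⟩. [Q [S X]] : t cannot yield ⟨e, ⟨t, e⟩⟩ as functor, so [V r] : ⟨t, ⟨e, ⟨t, e⟩⟩⟩.
[V r] is required to be ⟨t, ⟨e, ⟨t, e⟩⟩⟩. r : e cannot yield ⟨t, ⟨e, ⟨t, e⟩⟩⟩ as functor, so V : ⟨e, ⟨t, ⟨e, ⟨t, e⟩⟩⟩⟩.

⟨e, ⟨t, ⟨e, ⟨t, e⟩⟩⟩⟩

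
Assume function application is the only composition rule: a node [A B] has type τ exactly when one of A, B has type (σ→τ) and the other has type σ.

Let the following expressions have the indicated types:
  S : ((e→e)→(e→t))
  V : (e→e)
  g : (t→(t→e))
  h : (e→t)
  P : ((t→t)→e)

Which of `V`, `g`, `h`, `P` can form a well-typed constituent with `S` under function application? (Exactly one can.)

V — combines: S : ((e→e)→(e→t)) takes V : (e→e) as argument, giving (e→t).
g : (t→(t→e)) — S needs (e→e); g needs t; neither fits.
h : (e→t) — S needs (e→e); h needs e; neither fits.
P : ((t→t)→e) — S needs (e→e); P needs (t→t); neither fits.

V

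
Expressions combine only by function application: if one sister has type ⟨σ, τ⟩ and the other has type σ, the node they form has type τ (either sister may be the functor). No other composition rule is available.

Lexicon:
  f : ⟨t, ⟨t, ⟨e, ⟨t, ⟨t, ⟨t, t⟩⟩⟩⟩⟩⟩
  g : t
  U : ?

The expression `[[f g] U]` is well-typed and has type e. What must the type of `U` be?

For [[f g] U] to have type e with [f g] of type ⟨t, ⟨e, ⟨t, ⟨t, ⟨t, t⟩⟩⟩⟩⟩, U must be the function: U : ⟨⟨t, ⟨e, ⟨t, ⟨t, ⟨t, t⟩⟩⟩⟩⟩, e⟩.

⟨⟨t, ⟨e, ⟨t, ⟨t, ⟨t, t⟩⟩⟩⟩⟩, e⟩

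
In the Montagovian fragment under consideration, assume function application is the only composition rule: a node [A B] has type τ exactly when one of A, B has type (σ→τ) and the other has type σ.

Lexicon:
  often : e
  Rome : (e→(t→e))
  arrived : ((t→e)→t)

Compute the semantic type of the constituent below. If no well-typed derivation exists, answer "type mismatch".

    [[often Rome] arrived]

t

[often Rome]: functor Rome : (e→(t→e)), argument often : e; result (t→e).
[[often Rome] arrived]: functor arrived : ((t→e)→t), argument [often Rome] : (t→e); result t.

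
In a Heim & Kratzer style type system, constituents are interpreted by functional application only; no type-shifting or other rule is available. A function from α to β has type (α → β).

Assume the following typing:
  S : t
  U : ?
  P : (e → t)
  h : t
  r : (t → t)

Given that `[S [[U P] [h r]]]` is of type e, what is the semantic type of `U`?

[S [[U P] [h r]]] is required to be e. S : t cannot yield e as functor, so [[U P] [h r]] : (t → e).
[[U P] [h r]] is required to be (t → e). [h r] : t cannot yield (t → e) as functor, so [U P] : (t → (t → e)).
[U P] is required to be (t → (t → e)). P : (e → t) cannot yield (t → (t → e)) as functor, so U : ((e → t) → (t → (t → e))).

((e → t) → (t → (t → e)))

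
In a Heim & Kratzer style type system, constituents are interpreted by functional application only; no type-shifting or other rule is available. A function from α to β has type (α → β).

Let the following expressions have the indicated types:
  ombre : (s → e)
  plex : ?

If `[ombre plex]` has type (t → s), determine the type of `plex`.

((s → e) → (t → s))

[ombre plex] is required to be (t → s). ombre : (s → e) cannot yield (t → s) as functor, so plex : ((s → e) → (t → s)).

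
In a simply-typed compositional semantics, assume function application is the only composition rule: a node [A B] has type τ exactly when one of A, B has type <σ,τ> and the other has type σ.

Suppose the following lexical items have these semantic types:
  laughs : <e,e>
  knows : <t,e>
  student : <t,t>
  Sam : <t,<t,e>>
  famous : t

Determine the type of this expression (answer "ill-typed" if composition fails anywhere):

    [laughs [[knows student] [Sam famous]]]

ill-typed

[knows student]: <t,e> and <t,t> cannot combine by function application — type clash.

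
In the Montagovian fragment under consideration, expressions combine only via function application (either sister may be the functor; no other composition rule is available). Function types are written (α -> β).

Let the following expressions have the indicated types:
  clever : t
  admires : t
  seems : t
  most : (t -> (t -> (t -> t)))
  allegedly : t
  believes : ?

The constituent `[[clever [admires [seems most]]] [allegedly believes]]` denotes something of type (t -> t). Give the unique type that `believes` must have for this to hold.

(t -> (t -> (t -> t)))

For [[clever [admires [seems most]]] [allegedly believes]] to have type (t -> t) with [clever [admires [seems most]]] of type t, [allegedly believes] must be the function: [allegedly believes] : (t -> (t -> t)).
For [allegedly believes] to have type (t -> (t -> t)) with allegedly of type t, believes must be the function: believes : (t -> (t -> (t -> t))).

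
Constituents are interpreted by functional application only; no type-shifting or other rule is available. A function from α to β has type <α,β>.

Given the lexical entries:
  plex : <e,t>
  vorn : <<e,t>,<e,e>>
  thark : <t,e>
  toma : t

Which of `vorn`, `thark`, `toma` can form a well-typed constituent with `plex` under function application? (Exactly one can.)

vorn — combines: vorn : <<e,t>,<e,e>> takes plex : <e,t> as argument, giving <e,e>.
thark : <t,e> — plex needs e; thark needs t; neither fits.
toma : t — plex needs e; toma needs nothing (atomic); neither fits.

vorn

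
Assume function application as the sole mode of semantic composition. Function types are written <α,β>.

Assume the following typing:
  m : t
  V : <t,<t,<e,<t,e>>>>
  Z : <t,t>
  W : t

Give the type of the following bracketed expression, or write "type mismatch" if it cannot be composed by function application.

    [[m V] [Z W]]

<e,<t,e>>

[m V]: V is <t,<t,<e,<t,e>>>>, m is t; result <t,<e,<t,e>>>.
[Z W]: Z is <t,t>, W is t; result t.
[[m V] [Z W]]: [m V] is <t,<e,<t,e>>>, [Z W] is t; result <e,<t,e>>.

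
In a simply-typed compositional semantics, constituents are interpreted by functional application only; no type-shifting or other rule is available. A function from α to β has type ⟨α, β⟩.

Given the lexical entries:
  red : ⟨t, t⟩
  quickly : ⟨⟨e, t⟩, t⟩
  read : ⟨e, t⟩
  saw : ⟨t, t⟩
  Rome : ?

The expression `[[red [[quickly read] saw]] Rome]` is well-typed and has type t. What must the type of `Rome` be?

[[red [[quickly read] saw]] Rome] must have type t. The sister [red [[quickly read] saw]] has type t; that is not a function onto t, so Rome must be the functor, of type ⟨t, t⟩.

⟨t, t⟩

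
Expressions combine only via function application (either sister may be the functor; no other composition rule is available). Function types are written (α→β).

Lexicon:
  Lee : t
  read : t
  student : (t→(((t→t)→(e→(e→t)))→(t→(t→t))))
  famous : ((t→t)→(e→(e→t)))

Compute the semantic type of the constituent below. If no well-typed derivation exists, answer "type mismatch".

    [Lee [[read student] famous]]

At [read student], student : (t→(((t→t)→(e→(e→t)))→(t→(t→t)))) takes read : t, giving (((t→t)→(e→(e→t)))→(t→(t→t))).
At [[read student] famous], [read student] : (((t→t)→(e→(e→t)))→(t→(t→t))) takes famous : ((t→t)→(e→(e→t))), giving (t→(t→t)).
At [Lee [[read student] famous]], [[read student] famous] : (t→(t→t)) takes Lee : t, giving (t→t).

(t→t)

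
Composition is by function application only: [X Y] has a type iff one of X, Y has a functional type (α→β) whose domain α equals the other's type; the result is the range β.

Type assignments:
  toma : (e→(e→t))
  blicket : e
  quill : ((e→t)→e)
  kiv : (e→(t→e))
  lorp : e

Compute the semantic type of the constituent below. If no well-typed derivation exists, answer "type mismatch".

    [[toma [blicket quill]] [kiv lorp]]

type mismatch

[blicket quill]: e with ((e→t)→e) — neither is a function whose domain matches the other; composition fails here.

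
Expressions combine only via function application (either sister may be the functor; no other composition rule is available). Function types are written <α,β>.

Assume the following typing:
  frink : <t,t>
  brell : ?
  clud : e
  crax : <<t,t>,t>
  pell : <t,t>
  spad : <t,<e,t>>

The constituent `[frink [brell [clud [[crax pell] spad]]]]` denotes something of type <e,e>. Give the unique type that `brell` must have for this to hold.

<t,<<t,t>,<e,e>>>

[frink [brell [clud [[crax pell] spad]]]] is required to be <e,e>. frink : <t,t> cannot yield <e,e> as functor, so [brell [clud [[crax pell] spad]]] : <<t,t>,<e,e>>.
[brell [clud [[crax pell] spad]]] is required to be <<t,t>,<e,e>>. [clud [[crax pell] spad]] : t cannot yield <<t,t>,<e,e>> as functor, so brell : <t,<<t,t>,<e,e>>>.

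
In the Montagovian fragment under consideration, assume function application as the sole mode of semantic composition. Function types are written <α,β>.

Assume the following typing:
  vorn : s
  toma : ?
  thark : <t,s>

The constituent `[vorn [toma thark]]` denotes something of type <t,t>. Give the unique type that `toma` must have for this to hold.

<<t,s>,<s,<t,t>>>

[vorn [toma thark]] must have type <t,t>. The sister vorn has type s; that is not a function onto <t,t>, so [toma thark] must be the functor, of type <s,<t,t>>.
[toma thark] must have type <s,<t,t>>. The sister thark has type <t,s>; that is not a function onto <s,<t,t>>, so toma must be the functor, of type <<t,s>,<s,<t,t>>>.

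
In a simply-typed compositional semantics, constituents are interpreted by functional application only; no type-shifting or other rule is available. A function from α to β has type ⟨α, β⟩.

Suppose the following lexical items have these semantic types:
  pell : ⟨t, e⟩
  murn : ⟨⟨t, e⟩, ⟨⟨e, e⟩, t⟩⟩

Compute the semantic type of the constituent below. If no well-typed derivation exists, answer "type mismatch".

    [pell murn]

⟨⟨e, e⟩, t⟩

[pell murn]: ⟨⟨t, e⟩, ⟨⟨e, e⟩, t⟩⟩ applied to ⟨t, e⟩ yields ⟨⟨e, e⟩, t⟩.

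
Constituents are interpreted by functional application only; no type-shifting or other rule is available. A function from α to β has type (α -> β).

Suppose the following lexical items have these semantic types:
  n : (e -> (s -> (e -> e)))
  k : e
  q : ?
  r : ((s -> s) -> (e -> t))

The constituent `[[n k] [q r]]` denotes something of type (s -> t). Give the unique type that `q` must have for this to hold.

(((s -> s) -> (e -> t)) -> ((s -> (e -> e)) -> (s -> t)))

For [[n k] [q r]] to have type (s -> t) with [n k] of type (s -> (e -> e)), [q r] must be the function: [q r] : ((s -> (e -> e)) -> (s -> t)).
For [q r] to have type ((s -> (e -> e)) -> (s -> t)) with r of type ((s -> s) -> (e -> t)), q must be the function: q : (((s -> s) -> (e -> t)) -> ((s -> (e -> e)) -> (s -> t))).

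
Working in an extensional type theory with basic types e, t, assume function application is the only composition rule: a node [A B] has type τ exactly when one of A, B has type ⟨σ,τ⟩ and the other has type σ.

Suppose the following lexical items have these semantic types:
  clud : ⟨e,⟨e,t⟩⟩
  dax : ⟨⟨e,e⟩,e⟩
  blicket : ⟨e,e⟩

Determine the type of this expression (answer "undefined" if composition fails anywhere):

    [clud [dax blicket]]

⟨e,t⟩

[dax blicket] — dax of type ⟨⟨e,e⟩,e⟩ combines with blicket of type ⟨e,e⟩: type e.
[clud [dax blicket]] — clud of type ⟨e,⟨e,t⟩⟩ combines with [dax blicket] of type e: type ⟨e,t⟩.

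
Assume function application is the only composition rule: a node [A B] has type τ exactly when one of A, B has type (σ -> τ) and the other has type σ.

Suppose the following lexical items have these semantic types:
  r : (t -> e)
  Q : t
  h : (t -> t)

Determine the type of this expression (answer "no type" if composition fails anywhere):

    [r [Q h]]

e

[Q h]: (t -> t) applied to t yields t.
[r [Q h]]: (t -> e) applied to t yields e.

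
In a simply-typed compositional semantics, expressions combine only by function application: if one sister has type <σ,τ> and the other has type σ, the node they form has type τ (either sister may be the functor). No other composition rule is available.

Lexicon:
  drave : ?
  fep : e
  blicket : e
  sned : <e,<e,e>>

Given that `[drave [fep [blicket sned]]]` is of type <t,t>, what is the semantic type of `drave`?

<e,<t,t>>

For [drave [fep [blicket sned]]] to have type <t,t> with [fep [blicket sned]] of type e, drave must be the function: drave : <e,<t,t>>.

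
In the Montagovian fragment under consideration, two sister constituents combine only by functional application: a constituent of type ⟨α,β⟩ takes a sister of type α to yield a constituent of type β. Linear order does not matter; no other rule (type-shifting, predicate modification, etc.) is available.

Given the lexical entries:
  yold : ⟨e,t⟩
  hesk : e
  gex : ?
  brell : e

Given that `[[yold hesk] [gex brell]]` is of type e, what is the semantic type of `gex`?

For [[yold hesk] [gex brell]] to have type e with [yold hesk] of type t, [gex brell] must be the function: [gex brell] : ⟨t,e⟩.
For [gex brell] to have type ⟨t,e⟩ with brell of type e, gex must be the function: gex : ⟨e,⟨t,e⟩⟩.

⟨e,⟨t,e⟩⟩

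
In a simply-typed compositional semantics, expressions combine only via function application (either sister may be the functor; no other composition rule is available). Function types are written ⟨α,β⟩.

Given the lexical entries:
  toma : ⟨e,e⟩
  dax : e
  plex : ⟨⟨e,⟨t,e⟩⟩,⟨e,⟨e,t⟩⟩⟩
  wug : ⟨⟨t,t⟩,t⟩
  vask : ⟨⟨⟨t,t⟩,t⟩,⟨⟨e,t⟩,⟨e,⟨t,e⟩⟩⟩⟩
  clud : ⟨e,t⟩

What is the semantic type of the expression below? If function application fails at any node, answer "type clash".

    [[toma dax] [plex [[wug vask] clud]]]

[toma dax]: functor toma : ⟨e,e⟩, argument dax : e; result e.
[wug vask]: functor vask : ⟨⟨⟨t,t⟩,t⟩,⟨⟨e,t⟩,⟨e,⟨t,e⟩⟩⟩⟩, argument wug : ⟨⟨t,t⟩,t⟩; result ⟨⟨e,t⟩,⟨e,⟨t,e⟩⟩⟩.
[[wug vask] clud]: functor [wug vask] : ⟨⟨e,t⟩,⟨e,⟨t,e⟩⟩⟩, argument clud : ⟨e,t⟩; result ⟨e,⟨t,e⟩⟩.
[plex [[wug vask] clud]]: functor plex : ⟨⟨e,⟨t,e⟩⟩,⟨e,⟨e,t⟩⟩⟩, argument [[wug vask] clud] : ⟨e,⟨t,e⟩⟩; result ⟨e,⟨e,t⟩⟩.
[[toma dax] [plex [[wug vask] clud]]]: functor [plex [[wug vask] clud]] : ⟨e,⟨e,t⟩⟩, argument [toma dax] : e; result ⟨e,t⟩.

⟨e,t⟩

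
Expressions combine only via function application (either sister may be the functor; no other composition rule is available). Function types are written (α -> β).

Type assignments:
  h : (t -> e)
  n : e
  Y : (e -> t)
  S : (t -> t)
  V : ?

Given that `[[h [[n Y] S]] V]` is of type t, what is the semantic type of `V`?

For [[h [[n Y] S]] V] to have type t with [h [[n Y] S]] of type e, V must be the function: V : (e -> t).

(e -> t)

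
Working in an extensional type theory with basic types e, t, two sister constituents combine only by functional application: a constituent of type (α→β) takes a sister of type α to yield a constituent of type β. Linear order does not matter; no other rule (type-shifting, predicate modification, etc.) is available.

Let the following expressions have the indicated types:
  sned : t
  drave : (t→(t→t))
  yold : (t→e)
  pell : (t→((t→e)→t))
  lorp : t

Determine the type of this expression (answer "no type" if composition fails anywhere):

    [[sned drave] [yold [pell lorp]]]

t

[sned drave]: (t→(t→t)) applied to t yields (t→t).
[pell lorp]: (t→((t→e)→t)) applied to t yields ((t→e)→t).
[yold [pell lorp]]: ((t→e)→t) applied to (t→e) yields t.
[[sned drave] [yold [pell lorp]]]: (t→t) applied to t yields t.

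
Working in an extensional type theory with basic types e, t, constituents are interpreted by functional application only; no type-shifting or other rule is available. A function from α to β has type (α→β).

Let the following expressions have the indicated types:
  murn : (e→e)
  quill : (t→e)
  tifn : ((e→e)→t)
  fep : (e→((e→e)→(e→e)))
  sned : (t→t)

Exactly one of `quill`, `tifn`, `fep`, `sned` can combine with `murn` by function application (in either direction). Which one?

quill : (t→e) — no; murn wants e, and quill wants t.
tifn — combines: tifn : ((e→e)→t) takes murn : (e→e) as argument, giving t.
fep : (e→((e→e)→(e→e))) — no; murn wants e, and fep wants e.
sned : (t→t) — no; murn wants e, and sned wants t.

tifn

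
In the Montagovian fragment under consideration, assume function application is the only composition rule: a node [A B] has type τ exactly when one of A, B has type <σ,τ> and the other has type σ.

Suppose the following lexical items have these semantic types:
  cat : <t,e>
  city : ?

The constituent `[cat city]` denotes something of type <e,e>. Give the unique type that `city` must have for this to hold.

[cat city] is required to be <e,e>. cat : <t,e> cannot yield <e,e> as functor, so city : <<t,e>,<e,e>>.

<<t,e>,<e,e>>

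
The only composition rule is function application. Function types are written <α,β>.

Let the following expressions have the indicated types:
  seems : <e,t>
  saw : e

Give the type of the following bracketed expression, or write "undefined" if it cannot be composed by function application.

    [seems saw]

[seems saw] — seems of type <e,t> combines with saw of type e: type t.

t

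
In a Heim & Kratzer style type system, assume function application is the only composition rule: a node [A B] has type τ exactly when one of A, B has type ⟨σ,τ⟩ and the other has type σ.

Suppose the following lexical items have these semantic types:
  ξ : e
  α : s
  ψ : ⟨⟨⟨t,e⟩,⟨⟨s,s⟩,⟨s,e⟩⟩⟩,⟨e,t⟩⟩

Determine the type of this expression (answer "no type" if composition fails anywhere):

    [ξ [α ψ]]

At [α ψ]: neither s nor ⟨⟨⟨t,e⟩,⟨⟨s,s⟩,⟨s,e⟩⟩⟩,⟨e,t⟩⟩ can take the other as argument; the node is ill-typed.

no type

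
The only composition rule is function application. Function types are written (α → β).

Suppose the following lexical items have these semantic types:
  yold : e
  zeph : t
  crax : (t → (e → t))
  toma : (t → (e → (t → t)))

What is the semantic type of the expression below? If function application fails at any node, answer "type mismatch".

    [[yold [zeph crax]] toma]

(e → (t → t))

At [zeph crax], crax : (t → (e → t)) takes zeph : t, giving (e → t).
At [yold [zeph crax]], [zeph crax] : (e → t) takes yold : e, giving t.
At [[yold [zeph crax]] toma], toma : (t → (e → (t → t))) takes [yold [zeph crax]] : t, giving (e → (t → t)).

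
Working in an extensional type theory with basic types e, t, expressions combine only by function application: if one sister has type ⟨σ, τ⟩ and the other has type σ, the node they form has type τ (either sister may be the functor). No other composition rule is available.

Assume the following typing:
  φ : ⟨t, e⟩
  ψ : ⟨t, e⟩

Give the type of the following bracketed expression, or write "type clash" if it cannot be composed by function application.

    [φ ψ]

type clash

[φ ψ]: ⟨t, e⟩ with ⟨t, e⟩ — neither is a function whose domain matches the other; composition fails here.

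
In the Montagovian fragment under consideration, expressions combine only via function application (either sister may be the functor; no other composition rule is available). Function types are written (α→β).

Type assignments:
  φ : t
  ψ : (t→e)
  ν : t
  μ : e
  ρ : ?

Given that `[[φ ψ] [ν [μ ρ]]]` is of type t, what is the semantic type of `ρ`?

(e→(t→(e→t)))

[[φ ψ] [ν [μ ρ]]] must have type t. The sister [φ ψ] has type e; that is not a function onto t, so [ν [μ ρ]] must be the functor, of type (e→t).
[ν [μ ρ]] must have type (e→t). The sister ν has type t; that is not a function onto (e→t), so [μ ρ] must be the functor, of type (t→(e→t)).
[μ ρ] must have type (t→(e→t)). The sister μ has type e; that is not a function onto (t→(e→t)), so ρ must be the functor, of type (e→(t→(e→t))).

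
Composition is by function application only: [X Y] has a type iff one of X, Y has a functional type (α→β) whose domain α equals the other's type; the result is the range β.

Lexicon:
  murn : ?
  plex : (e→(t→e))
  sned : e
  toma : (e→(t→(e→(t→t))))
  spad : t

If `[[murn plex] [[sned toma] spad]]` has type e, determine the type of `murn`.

At [[murn plex] [[sned toma] spad]] (required: e): [[sned toma] spad] is (e→(t→t)), which is not a function with range e; hence [murn plex] is the functor — type ((e→(t→t))→e).
At [murn plex] (required: ((e→(t→t))→e)): plex is (e→(t→e)), which is not a function with range ((e→(t→t))→e); hence murn is the functor — type ((e→(t→e))→((e→(t→t))→e)).

((e→(t→e))→((e→(t→t))→e))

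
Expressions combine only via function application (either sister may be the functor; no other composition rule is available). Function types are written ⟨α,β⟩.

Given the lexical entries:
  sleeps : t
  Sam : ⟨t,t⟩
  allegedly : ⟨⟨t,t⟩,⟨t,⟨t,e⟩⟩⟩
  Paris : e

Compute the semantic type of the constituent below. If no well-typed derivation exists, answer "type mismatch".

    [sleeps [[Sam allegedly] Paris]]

[Sam allegedly]: functor allegedly : ⟨⟨t,t⟩,⟨t,⟨t,e⟩⟩⟩, argument Sam : ⟨t,t⟩; result ⟨t,⟨t,e⟩⟩.
[[Sam allegedly] Paris]: ⟨t,⟨t,e⟩⟩ with e — neither is a function whose domain matches the other; composition fails here.

type mismatch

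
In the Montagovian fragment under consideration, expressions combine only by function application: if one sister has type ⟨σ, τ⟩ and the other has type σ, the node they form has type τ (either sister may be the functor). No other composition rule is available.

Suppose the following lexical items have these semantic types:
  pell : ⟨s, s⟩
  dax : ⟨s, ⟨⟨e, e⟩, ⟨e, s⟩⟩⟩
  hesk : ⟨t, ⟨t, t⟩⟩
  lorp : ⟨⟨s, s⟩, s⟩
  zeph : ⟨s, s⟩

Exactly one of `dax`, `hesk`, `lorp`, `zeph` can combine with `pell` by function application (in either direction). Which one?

dax : ⟨s, ⟨⟨e, e⟩, ⟨e, s⟩⟩⟩ — no; pell wants s, and dax wants s.
hesk : ⟨t, ⟨t, t⟩⟩ — no; pell wants s, and hesk wants t.
lorp — combines: lorp : ⟨⟨s, s⟩, s⟩ takes pell : ⟨s, s⟩ as argument, giving s.
zeph : ⟨s, s⟩ — no; pell wants s, and zeph wants s.

lorp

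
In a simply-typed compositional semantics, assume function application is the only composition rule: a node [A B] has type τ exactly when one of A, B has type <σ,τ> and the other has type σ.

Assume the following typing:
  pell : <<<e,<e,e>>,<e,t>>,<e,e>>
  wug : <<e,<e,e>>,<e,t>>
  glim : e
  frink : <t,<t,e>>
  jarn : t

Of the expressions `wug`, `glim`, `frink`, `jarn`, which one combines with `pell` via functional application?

wug

wug — combines: pell : <<<e,<e,e>>,<e,t>>,<e,e>> takes wug : <<e,<e,e>>,<e,t>> as argument, giving <e,e>.
glim : e — does not combine with pell.
frink : <t,<t,e>> — does not combine with pell.
jarn : t — does not combine with pell.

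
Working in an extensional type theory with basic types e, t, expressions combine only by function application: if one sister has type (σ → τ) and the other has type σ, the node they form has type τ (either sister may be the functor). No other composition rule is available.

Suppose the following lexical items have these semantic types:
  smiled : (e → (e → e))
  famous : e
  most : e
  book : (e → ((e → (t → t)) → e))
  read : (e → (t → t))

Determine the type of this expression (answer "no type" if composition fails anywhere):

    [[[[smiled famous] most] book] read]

[smiled famous]: (e → (e → e)) applied to e yields (e → e).
[[smiled famous] most]: (e → e) applied to e yields e.
[[[smiled famous] most] book]: (e → ((e → (t → t)) → e)) applied to e yields ((e → (t → t)) → e).
[[[[smiled famous] most] book] read]: ((e → (t → t)) → e) applied to (e → (t → t)) yields e.

e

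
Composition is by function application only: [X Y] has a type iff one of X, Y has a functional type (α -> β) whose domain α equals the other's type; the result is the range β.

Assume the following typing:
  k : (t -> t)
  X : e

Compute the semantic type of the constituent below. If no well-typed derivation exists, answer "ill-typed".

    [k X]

ill-typed

[k X]: (t -> t) with e — neither is a function whose domain matches the other; composition fails here.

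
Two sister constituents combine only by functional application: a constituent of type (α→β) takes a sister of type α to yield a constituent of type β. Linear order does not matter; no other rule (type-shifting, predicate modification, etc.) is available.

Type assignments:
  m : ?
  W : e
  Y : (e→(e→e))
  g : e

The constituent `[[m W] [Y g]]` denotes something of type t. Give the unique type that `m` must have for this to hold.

(e→((e→e)→t))

For [[m W] [Y g]] to have type t with [Y g] of type (e→e), [m W] must be the function: [m W] : ((e→e)→t).
For [m W] to have type ((e→e)→t) with W of type e, m must be the function: m : (e→((e→e)→t)).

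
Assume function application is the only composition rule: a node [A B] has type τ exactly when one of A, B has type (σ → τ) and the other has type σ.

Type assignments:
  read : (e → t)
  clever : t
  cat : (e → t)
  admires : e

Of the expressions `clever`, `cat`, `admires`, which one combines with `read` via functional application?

admires

clever : t — does not combine with read.
cat : (e → t) — does not combine with read.
admires — combines: read : (e → t) takes admires : e as argument, giving t.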